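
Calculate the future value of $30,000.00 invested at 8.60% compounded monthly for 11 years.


Compound interest formula: A = P(1 + r/n)^(nt)
A = $30,000.00 × (1 + 0.086/12)^(12 × 11)
Growth factor: (1 + 0.086/12)^132 = 2.56671347
A = $30,000.00 × 2.56671347
A = $77,001.40

A = P(1 + r/n)^(nt) = $77,001.40


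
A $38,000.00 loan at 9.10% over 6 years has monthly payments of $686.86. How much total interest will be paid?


Total paid over the life of the loan = PMT × n.
Total paid = $686.86 × 72 = $49,453.92
Total interest = total paid − principal = $49,453.92 − $38,000.00 = $11,453.92

Total interest = (PMT × n) - PV = $11,453.92


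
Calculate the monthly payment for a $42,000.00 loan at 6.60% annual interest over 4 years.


Loan payment formula: PMT = PV × r / (1 − (1 + r)^(−n))
Monthly rate r = 0.066/12 = 0.0055, n = 48 months
Denominator: 1 − (1 + 0.066/12)^(−48) = 0.231471
PMT = $42,000.00 × (0.066/12) / 0.231471
PMT = $997.97 per month

PMT = PV × r / (1-(1+r)^(-n)) = $997.97/month


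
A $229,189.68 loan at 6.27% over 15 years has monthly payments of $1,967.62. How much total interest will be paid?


Total paid over the life of the loan = PMT × n.
Total paid = $1,967.62 × 180 = $354,171.60
Total interest = total paid − principal = $354,171.60 − $229,189.68 = $124,981.92

Total interest = (PMT × n) - PV = $124,981.92


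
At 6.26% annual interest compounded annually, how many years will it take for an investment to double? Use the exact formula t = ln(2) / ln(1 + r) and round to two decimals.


Doubling condition: (1 + r)^t = 2
Take ln of both sides: t × ln(1 + r) = ln(2)
t = ln(2) / ln(1 + r)
t = 0.693147 / 0.060719
t = 11.42

t = ln(2) / ln(1 + r) = 11.42 years


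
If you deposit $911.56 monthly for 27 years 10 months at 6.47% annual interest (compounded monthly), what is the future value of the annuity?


Future value of an ordinary annuity: FV = PMT × ((1 + r)^n − 1) / r
Monthly rate r = 0.0647/12 ≈ 0.00539167, n = 334
FV = $911.56 × ((1 + 0.0647/12)^334 − 1) / (0.0647/12)
FV = $911.56 × 932.062952
FV = $849,631.30

FV = PMT × ((1+r)^n - 1)/r = $849,631.30


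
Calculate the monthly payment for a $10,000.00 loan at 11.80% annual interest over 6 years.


Loan payment formula: PMT = PV × r / (1 − (1 + r)^(−n))
Monthly rate r = 0.118/12 ≈ 0.00983333, n = 72 months
Denominator: 1 − (1 + 0.118/12)^(−72) = 0.505665
PMT = $10,000.00 × (0.118/12) / 0.505665
PMT = $194.46 per month

PMT = PV × r / (1-(1+r)^(-n)) = $194.46/month


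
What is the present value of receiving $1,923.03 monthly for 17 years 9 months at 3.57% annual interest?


Present value of an ordinary annuity: PV = PMT × (1 − (1 + r)^(−n)) / r
Monthly rate r = 0.0357/12 = 0.002975, n = 213
PV = $1,923.03 × (1 − (1 + 0.0357/12)^(−213)) / (0.0357/12)
PV = $1,923.03 × 157.600827
PV = $303,071.12

PV = PMT × (1-(1+r)^(-n))/r = $303,071.12


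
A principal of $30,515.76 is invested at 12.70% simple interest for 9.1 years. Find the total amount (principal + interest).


Total amount formula: A = P(1 + rt) = P + P·r·t
Interest: I = P × r × t = $30,515.76 × 0.127 × 9.1 = $35,267.06
A = P + I = $30,515.76 + $35,267.06 = $65,782.82

A = P + I = P(1 + rt) = $65,782.82


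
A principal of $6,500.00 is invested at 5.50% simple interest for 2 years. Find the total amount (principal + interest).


Total amount formula: A = P(1 + rt) = P + P·r·t
Interest: I = P × r × t = $6,500.00 × 0.055 × 2 = $715.00
A = P + I = $6,500.00 + $715.00 = $7,215.00

A = P + I = P(1 + rt) = $7,215.00


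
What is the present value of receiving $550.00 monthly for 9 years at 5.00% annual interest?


Present value of an ordinary annuity: PV = PMT × (1 − (1 + r)^(−n)) / r
Monthly rate r = 0.05/12 ≈ 0.00416667, n = 108
PV = $550.00 × (1 − (1 + 0.05/12)^(−108)) / (0.05/12)
PV = $550.00 × 86.826108
PV = $47,754.36

PV = PMT × (1-(1+r)^(-n))/r = $47,754.36


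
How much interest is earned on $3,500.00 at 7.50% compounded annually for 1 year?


Compound interest earned = final amount − principal.
A = P(1 + r/n)^(nt) = $3,500.00 × (1 + 0.075/1)^(1 × 1) = $3,762.50
Interest = A − P = $3,762.50 − $3,500.00 = $262.50

Interest = A - P = $262.50


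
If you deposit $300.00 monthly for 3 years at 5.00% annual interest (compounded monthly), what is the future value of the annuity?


Future value of an ordinary annuity: FV = PMT × ((1 + r)^n − 1) / r
Monthly rate r = 0.05/12 ≈ 0.00416667, n = 36
FV = $300.00 × ((1 + 0.05/12)^36 − 1) / (0.05/12)
FV = $300.00 × 38.753336
FV = $11,626.00

FV = PMT × ((1+r)^n - 1)/r = $11,626.00


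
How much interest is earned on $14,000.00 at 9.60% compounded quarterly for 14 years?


Compound interest earned = final amount − principal.
A = P(1 + r/n)^(nt) = $14,000.00 × (1 + 0.096/4)^(4 × 14) = $52,835.47
Interest = A − P = $52,835.47 − $14,000.00 = $38,835.47

Interest = A - P = $38,835.47


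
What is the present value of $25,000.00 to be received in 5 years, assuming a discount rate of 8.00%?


Present value formula: PV = FV / (1 + r)^t
PV = $25,000.00 / (1 + 0.08)^5
PV = $25,000.00 / 1.469328
PV = $17,014.58

PV = FV / (1 + r)^t = $17,014.58


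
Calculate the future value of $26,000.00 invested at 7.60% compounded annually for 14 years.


Compound interest formula: A = P(1 + r/n)^(nt)
A = $26,000.00 × (1 + 0.076/1)^(1 × 14)
Growth factor: (1 + 0.076/1)^14 = 2.7885074
A = $26,000.00 × 2.7885074
A = $72,501.19

A = P(1 + r/n)^(nt) = $72,501.19


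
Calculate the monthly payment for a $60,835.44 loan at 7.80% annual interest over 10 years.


Loan payment formula: PMT = PV × r / (1 − (1 + r)^(−n))
Monthly rate r = 0.078/12 = 0.0065, n = 120 months
Denominator: 1 − (1 + 0.078/12)^(−120) = 0.540435
PMT = $60,835.44 × (0.078/12) / 0.540435
PMT = $731.69 per month

PMT = PV × r / (1-(1+r)^(-n)) = $731.69/month


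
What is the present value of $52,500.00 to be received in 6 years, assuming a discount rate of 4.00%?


Present value formula: PV = FV / (1 + r)^t
PV = $52,500.00 / (1 + 0.04)^6
PV = $52,500.00 / 1.265319
PV = $41,491.51

PV = FV / (1 + r)^t = $41,491.51


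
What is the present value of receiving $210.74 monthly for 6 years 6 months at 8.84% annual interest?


Present value of an ordinary annuity: PV = PMT × (1 − (1 + r)^(−n)) / r
Monthly rate r = 0.0884/12 ≈ 0.00736667, n = 78
PV = $210.74 × (1 − (1 + 0.0884/12)^(−78)) / (0.0884/12)
PV = $210.74 × 59.169660
PV = $12,469.41

PV = PMT × (1-(1+r)^(-n))/r = $12,469.41


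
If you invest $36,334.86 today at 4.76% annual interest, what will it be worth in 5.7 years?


Future value formula: FV = PV × (1 + r)^t
FV = $36,334.86 × (1 + 0.0476)^5.7
FV = $36,334.86 × 1.303510
FV = $47,362.85

FV = PV × (1 + r)^t = $47,362.85


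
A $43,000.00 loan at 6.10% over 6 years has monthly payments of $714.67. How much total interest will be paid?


Total paid over the life of the loan = PMT × n.
Total paid = $714.67 × 72 = $51,456.24
Total interest = total paid − principal = $51,456.24 − $43,000.00 = $8,456.24

Total interest = (PMT × n) - PV = $8,456.24


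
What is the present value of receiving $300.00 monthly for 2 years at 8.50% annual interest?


Present value of an ordinary annuity: PV = PMT × (1 − (1 + r)^(−n)) / r
Monthly rate r = 0.085/12 ≈ 0.00708333, n = 24
PV = $300.00 × (1 − (1 + 0.085/12)^(−24)) / (0.085/12)
PV = $300.00 × 21.999453
PV = $6,599.84

PV = PMT × (1-(1+r)^(-n))/r = $6,599.84


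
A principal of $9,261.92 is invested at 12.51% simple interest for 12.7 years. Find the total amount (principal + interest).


Total amount formula: A = P(1 + rt) = P + P·r·t
Interest: I = P × r × t = $9,261.92 × 0.1251 × 12.7 = $14,715.06
A = P + I = $9,261.92 + $14,715.06 = $23,976.98

A = P + I = P(1 + rt) = $23,976.98


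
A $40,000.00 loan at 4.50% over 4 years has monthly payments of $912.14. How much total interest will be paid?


Total paid over the life of the loan = PMT × n.
Total paid = $912.14 × 48 = $43,782.72
Total interest = total paid − principal = $43,782.72 − $40,000.00 = $3,782.72

Total interest = (PMT × n) - PV = $3,782.72


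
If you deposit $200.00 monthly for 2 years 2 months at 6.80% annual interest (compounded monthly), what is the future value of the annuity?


Future value of an ordinary annuity: FV = PMT × ((1 + r)^n − 1) / r
Monthly rate r = 0.068/12 ≈ 0.00566667, n = 26
FV = $200.00 × ((1 + 0.068/12)^26 − 1) / (0.068/12)
FV = $200.00 × 27.927945
FV = $5,585.59

FV = PMT × ((1+r)^n - 1)/r = $5,585.59


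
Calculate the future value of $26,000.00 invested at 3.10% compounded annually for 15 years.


Compound interest formula: A = P(1 + r/n)^(nt)
A = $26,000.00 × (1 + 0.031/1)^(1 × 15)
Growth factor: (1 + 0.031/1)^15 = 1.580811
A = $26,000.00 × 1.580811
A = $41,101.09

A = P(1 + r/n)^(nt) = $41,101.09


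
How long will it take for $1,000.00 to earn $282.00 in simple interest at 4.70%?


Rearrange the simple interest formula for t:
I = P × r × t  ⇒  t = I / (P × r)
t = $282.00 / ($1,000.00 × 0.047)
t = 6

t = I/(P×r) = 6 years


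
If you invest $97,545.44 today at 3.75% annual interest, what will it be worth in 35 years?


Future value formula: FV = PV × (1 + r)^t
FV = $97,545.44 × (1 + 0.0375)^35
FV = $97,545.44 × 3.6273018
FV = $353,826.75

FV = PV × (1 + r)^t = $353,826.75


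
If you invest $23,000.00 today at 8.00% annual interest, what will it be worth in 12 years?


Future value formula: FV = PV × (1 + r)^t
FV = $23,000.00 × (1 + 0.08)^12
FV = $23,000.00 × 2.518170
FV = $57,917.91

FV = PV × (1 + r)^t = $57,917.91


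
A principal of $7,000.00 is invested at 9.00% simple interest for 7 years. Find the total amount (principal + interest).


Total amount formula: A = P(1 + rt) = P + P·r·t
Interest: I = P × r × t = $7,000.00 × 0.09 × 7 = $4,410.00
A = P + I = $7,000.00 + $4,410.00 = $11,410.00

A = P + I = P(1 + rt) = $11,410.00


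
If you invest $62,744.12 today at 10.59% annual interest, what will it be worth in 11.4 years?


Future value formula: FV = PV × (1 + r)^t
FV = $62,744.12 × (1 + 0.1059)^11.4
FV = $62,744.12 × 3.1503643
FV = $197,666.84

FV = PV × (1 + r)^t = $197,666.84


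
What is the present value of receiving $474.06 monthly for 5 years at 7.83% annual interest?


Present value of an ordinary annuity: PV = PMT × (1 − (1 + r)^(−n)) / r
Monthly rate r = 0.0783/12 = 0.006525, n = 60
PV = $474.06 × (1 − (1 + 0.0783/12)^(−60)) / (0.0783/12)
PV = $474.06 × 49.516882
PV = $23,473.97

PV = PMT × (1-(1+r)^(-n))/r = $23,473.97


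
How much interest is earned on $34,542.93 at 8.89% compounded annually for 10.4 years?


Compound interest earned = final amount − principal.
A = P(1 + r/n)^(nt) = $34,542.93 × (1 + 0.0889/1)^(1 × 10.4) = $83,759.55
Interest = A − P = $83,759.55 − $34,542.93 = $49,216.62

Interest = A - P = $49,216.62


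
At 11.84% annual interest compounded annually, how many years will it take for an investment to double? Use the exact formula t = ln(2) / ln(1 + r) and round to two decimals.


Doubling condition: (1 + r)^t = 2
Take ln of both sides: t × ln(1 + r) = ln(2)
t = ln(2) / ln(1 + r)
t = 0.693147 / 0.111899
t = 6.19

t = ln(2) / ln(1 + r) = 6.19 years


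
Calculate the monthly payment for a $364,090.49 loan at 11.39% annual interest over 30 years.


Loan payment formula: PMT = PV × r / (1 − (1 + r)^(−n))
Monthly rate r = 0.1139/12 ≈ 0.00949167, n = 360 months
Denominator: 1 − (1 + 0.1139/12)^(−360) = 0.966656
PMT = $364,090.49 × (0.1139/12) / 0.966656
PMT = $3,575.03 per month

PMT = PV × r / (1-(1+r)^(-n)) = $3,575.03/month


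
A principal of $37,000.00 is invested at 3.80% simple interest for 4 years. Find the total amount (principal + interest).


Total amount formula: A = P(1 + rt) = P + P·r·t
Interest: I = P × r × t = $37,000.00 × 0.038 × 4 = $5,624.00
A = P + I = $37,000.00 + $5,624.00 = $42,624.00

A = P + I = P(1 + rt) = $42,624.00


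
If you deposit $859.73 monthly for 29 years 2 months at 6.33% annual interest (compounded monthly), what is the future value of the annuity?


Future value of an ordinary annuity: FV = PMT × ((1 + r)^n − 1) / r
Monthly rate r = 0.0633/12 = 0.005275, n = 350
FV = $859.73 × ((1 + 0.0633/12)^350 − 1) / (0.0633/12)
FV = $859.73 × 1005.752471
FV = $864,675.57

FV = PMT × ((1+r)^n - 1)/r = $864,675.57


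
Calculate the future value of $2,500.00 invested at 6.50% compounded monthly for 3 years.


Compound interest formula: A = P(1 + r/n)^(nt)
A = $2,500.00 × (1 + 0.065/12)^(12 × 3)
Growth factor: (1 + 0.065/12)^36 = 1.214672
A = $2,500.00 × 1.214672
A = $3,036.68

A = P(1 + r/n)^(nt) = $3,036.68


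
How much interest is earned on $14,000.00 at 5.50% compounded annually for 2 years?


Compound interest earned = final amount − principal.
A = P(1 + r/n)^(nt) = $14,000.00 × (1 + 0.055/1)^(1 × 2) = $15,582.35
Interest = A − P = $15,582.35 − $14,000.00 = $1,582.35

Interest = A - P = $1,582.35


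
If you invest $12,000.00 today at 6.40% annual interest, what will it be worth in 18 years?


Future value formula: FV = PV × (1 + r)^t
FV = $12,000.00 × (1 + 0.064)^18
FV = $12,000.00 × 3.0545645
FV = $36,654.77

FV = PV × (1 + r)^t = $36,654.77


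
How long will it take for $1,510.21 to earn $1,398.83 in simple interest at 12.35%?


Rearrange the simple interest formula for t:
I = P × r × t  ⇒  t = I / (P × r)
t = $1,398.83 / ($1,510.21 × 0.1235)
t = 7.5

t = I/(P×r) = 7.5 years


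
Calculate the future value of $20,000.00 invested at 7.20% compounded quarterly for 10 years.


Compound interest formula: A = P(1 + r/n)^(nt)
A = $20,000.00 × (1 + 0.072/4)^(4 × 10)
Growth factor: (1 + 0.072/4)^40 = 2.041320
A = $20,000.00 × 2.041320
A = $40,826.40

A = P(1 + r/n)^(nt) = $40,826.40


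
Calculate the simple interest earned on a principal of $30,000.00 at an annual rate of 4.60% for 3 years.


Simple interest formula: I = P × r × t
I = $30,000.00 × 0.046 × 3
I = $4,140.00

I = P × r × t = $4,140.00


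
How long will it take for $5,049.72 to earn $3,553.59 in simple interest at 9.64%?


Rearrange the simple interest formula for t:
I = P × r × t  ⇒  t = I / (P × r)
t = $3,553.59 / ($5,049.72 × 0.0964)
t = 7.3

t = I/(P×r) = 7.3 years


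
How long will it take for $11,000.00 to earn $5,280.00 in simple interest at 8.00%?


Rearrange the simple interest formula for t:
I = P × r × t  ⇒  t = I / (P × r)
t = $5,280.00 / ($11,000.00 × 0.08)
t = 6

t = I/(P×r) = 6 years


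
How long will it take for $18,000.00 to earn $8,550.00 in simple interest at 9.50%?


Rearrange the simple interest formula for t:
I = P × r × t  ⇒  t = I / (P × r)
t = $8,550.00 / ($18,000.00 × 0.095)
t = 5

t = I/(P×r) = 5 years


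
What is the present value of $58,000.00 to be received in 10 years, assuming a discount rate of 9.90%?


Present value formula: PV = FV / (1 + r)^t
PV = $58,000.00 / (1 + 0.099)^10
PV = $58,000.00 / 2.570259
PV = $22,565.82

PV = FV / (1 + r)^t = $22,565.82


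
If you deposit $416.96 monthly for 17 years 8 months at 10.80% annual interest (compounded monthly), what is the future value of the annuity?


Future value of an ordinary annuity: FV = PMT × ((1 + r)^n − 1) / r
Monthly rate r = 0.108/12 = 0.009, n = 212
FV = $416.96 × ((1 + 0.108/12)^212 − 1) / (0.108/12)
FV = $416.96 × 631.368843
FV = $263,255.55

FV = PMT × ((1+r)^n - 1)/r = $263,255.55


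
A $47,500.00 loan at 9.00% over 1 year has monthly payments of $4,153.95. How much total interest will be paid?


Total paid over the life of the loan = PMT × n.
Total paid = $4,153.95 × 12 = $49,847.40
Total interest = total paid − principal = $49,847.40 − $47,500.00 = $2,347.40

Total interest = (PMT × n) - PV = $2,347.40


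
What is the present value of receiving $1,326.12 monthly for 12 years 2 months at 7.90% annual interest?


Present value of an ordinary annuity: PV = PMT × (1 − (1 + r)^(−n)) / r
Monthly rate r = 0.079/12 ≈ 0.00658333, n = 146
PV = $1,326.12 × (1 − (1 + 0.079/12)^(−146)) / (0.079/12)
PV = $1,326.12 × 93.622321
PV = $124,154.43

PV = PMT × (1-(1+r)^(-n))/r = $124,154.43


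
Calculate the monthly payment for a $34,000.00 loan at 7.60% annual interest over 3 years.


Loan payment formula: PMT = PV × r / (1 − (1 + r)^(−n))
Monthly rate r = 0.076/12 ≈ 0.00633333, n = 36 months
Denominator: 1 − (1 + 0.076/12)^(−36) = 0.203303
PMT = $34,000.00 × (0.076/12) / 0.203303
PMT = $1,059.17 per month

PMT = PV × r / (1-(1+r)^(-n)) = $1,059.17/month


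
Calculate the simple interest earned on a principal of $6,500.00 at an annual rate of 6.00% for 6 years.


Simple interest formula: I = P × r × t
I = $6,500.00 × 0.06 × 6
I = $2,340.00

I = P × r × t = $2,340.00


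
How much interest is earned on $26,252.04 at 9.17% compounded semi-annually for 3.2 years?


Compound interest earned = final amount − principal.
A = P(1 + r/n)^(nt) = $26,252.04 × (1 + 0.0917/2)^(2 × 3.2) = $34,975.76
Interest = A − P = $34,975.76 − $26,252.04 = $8,723.72

Interest = A - P = $8,723.72


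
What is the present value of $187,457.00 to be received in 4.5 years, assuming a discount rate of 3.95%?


Present value formula: PV = FV / (1 + r)^t
PV = $187,457.00 / (1 + 0.0395)^4.5
PV = $187,457.00 / 1.19044743
PV = $157,467.68

PV = FV / (1 + r)^t = $157,467.68


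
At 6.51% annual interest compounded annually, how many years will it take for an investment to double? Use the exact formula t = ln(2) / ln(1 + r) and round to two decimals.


Doubling condition: (1 + r)^t = 2
Take ln of both sides: t × ln(1 + r) = ln(2)
t = ln(2) / ln(1 + r)
t = 0.693147 / 0.063069
t = 10.99

t = ln(2) / ln(1 + r) = 10.99 years


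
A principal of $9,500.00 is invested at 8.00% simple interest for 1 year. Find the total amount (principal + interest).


Total amount formula: A = P(1 + rt) = P + P·r·t
Interest: I = P × r × t = $9,500.00 × 0.08 × 1 = $760.00
A = P + I = $9,500.00 + $760.00 = $10,260.00

A = P + I = P(1 + rt) = $10,260.00


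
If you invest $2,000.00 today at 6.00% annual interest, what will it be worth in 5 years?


Future value formula: FV = PV × (1 + r)^t
FV = $2,000.00 × (1 + 0.06)^5
FV = $2,000.00 × 1.338226
FV = $2,676.45

FV = PV × (1 + r)^t = $2,676.45


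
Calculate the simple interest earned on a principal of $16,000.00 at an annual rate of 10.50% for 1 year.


Simple interest formula: I = P × r × t
I = $16,000.00 × 0.105 × 1
I = $1,680.00

I = P × r × t = $1,680.00


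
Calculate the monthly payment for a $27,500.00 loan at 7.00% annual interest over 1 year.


Loan payment formula: PMT = PV × r / (1 − (1 + r)^(−n))
Monthly rate r = 0.07/12 ≈ 0.00583333, n = 12 months
Denominator: 1 − (1 + 0.07/12)^(−12) = 0.0674165
PMT = $27,500.00 × (0.07/12) / 0.0674165
PMT = $2,379.49 per month

PMT = PV × r / (1-(1+r)^(-n)) = $2,379.49/month


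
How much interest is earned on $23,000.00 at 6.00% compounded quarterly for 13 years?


Compound interest earned = final amount − principal.
A = P(1 + r/n)^(nt) = $23,000.00 × (1 + 0.06/4)^(4 × 13) = $49,884.09
Interest = A − P = $49,884.09 − $23,000.00 = $26,884.09

Interest = A - P = $26,884.09


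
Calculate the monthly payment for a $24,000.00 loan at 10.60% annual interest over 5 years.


Loan payment formula: PMT = PV × r / (1 − (1 + r)^(−n))
Monthly rate r = 0.106/12 ≈ 0.00883333, n = 60 months
Denominator: 1 − (1 + 0.106/12)^(−60) = 0.410024
PMT = $24,000.00 × (0.106/12) / 0.410024
PMT = $517.04 per month

PMT = PV × r / (1-(1+r)^(-n)) = $517.04/month


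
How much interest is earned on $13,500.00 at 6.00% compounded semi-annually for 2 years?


Compound interest earned = final amount − principal.
A = P(1 + r/n)^(nt) = $13,500.00 × (1 + 0.06/2)^(2 × 2) = $15,194.37
Interest = A − P = $15,194.37 − $13,500.00 = $1,694.37

Interest = A - P = $1,694.37


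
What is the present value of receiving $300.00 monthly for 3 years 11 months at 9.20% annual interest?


Present value of an ordinary annuity: PV = PMT × (1 − (1 + r)^(−n)) / r
Monthly rate r = 0.092/12 ≈ 0.00766667, n = 47
PV = $300.00 × (1 − (1 + 0.092/12)^(−47)) / (0.092/12)
PV = $300.00 × 39.338748
PV = $11,801.62

PV = PMT × (1-(1+r)^(-n))/r = $11,801.62


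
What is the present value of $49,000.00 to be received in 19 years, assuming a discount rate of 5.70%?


Present value formula: PV = FV / (1 + r)^t
PV = $49,000.00 / (1 + 0.057)^19
PV = $49,000.00 / 2.866981
PV = $17,091.15

PV = FV / (1 + r)^t = $17,091.15


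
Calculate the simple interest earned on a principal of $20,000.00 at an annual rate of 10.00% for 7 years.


Simple interest formula: I = P × r × t
I = $20,000.00 × 0.1 × 7
I = $14,000.00

I = P × r × t = $14,000.00


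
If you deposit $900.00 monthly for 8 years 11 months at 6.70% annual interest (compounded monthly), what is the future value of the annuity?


Future value of an ordinary annuity: FV = PMT × ((1 + r)^n − 1) / r
Monthly rate r = 0.067/12 ≈ 0.00558333, n = 107
FV = $900.00 × ((1 + 0.067/12)^107 − 1) / (0.067/12)
FV = $900.00 × 145.862760
FV = $131,276.48

FV = PMT × ((1+r)^n - 1)/r = $131,276.48


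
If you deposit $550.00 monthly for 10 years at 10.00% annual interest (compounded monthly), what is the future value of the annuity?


Future value of an ordinary annuity: FV = PMT × ((1 + r)^n − 1) / r
Monthly rate r = 0.1/12 ≈ 0.00833333, n = 120
FV = $550.00 × ((1 + 0.1/12)^120 − 1) / (0.1/12)
FV = $550.00 × 204.844979
FV = $112,664.74

FV = PMT × ((1+r)^n - 1)/r = $112,664.74


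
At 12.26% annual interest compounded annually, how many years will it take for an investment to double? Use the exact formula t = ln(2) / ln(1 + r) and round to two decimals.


Doubling condition: (1 + r)^t = 2
Take ln of both sides: t × ln(1 + r) = ln(2)
t = ln(2) / ln(1 + r)
t = 0.693147 / 0.115647
t = 5.99

t = ln(2) / ln(1 + r) = 5.99 years


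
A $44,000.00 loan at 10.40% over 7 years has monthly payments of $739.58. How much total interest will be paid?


Total paid over the life of the loan = PMT × n.
Total paid = $739.58 × 84 = $62,124.72
Total interest = total paid − principal = $62,124.72 − $44,000.00 = $18,124.72

Total interest = (PMT × n) - PV = $18,124.72


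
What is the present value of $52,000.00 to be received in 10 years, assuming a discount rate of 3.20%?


Present value formula: PV = FV / (1 + r)^t
PV = $52,000.00 / (1 + 0.032)^10
PV = $52,000.00 / 1.370241
PV = $37,949.53

PV = FV / (1 + r)^t = $37,949.53


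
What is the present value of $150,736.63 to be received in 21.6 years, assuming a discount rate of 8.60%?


Present value formula: PV = FV / (1 + r)^t
PV = $150,736.63 / (1 + 0.086)^21.6
PV = $150,736.63 / 5.941885
PV = $25,368.49

PV = FV / (1 + r)^t = $25,368.49


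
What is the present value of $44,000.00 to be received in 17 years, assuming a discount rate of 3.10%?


Present value formula: PV = FV / (1 + r)^t
PV = $44,000.00 / (1 + 0.031)^17
PV = $44,000.00 / 1.6803406
PV = $26,185.17

PV = FV / (1 + r)^t = $26,185.17


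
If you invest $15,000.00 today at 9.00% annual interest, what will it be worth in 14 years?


Future value formula: FV = PV × (1 + r)^t
FV = $15,000.00 × (1 + 0.09)^14
FV = $15,000.00 × 3.34172703
FV = $50,125.91

FV = PV × (1 + r)^t = $50,125.91


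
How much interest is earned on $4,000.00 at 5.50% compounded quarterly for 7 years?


Compound interest earned = final amount − principal.
A = P(1 + r/n)^(nt) = $4,000.00 × (1 + 0.055/4)^(4 × 7) = $5,863.06
Interest = A − P = $5,863.06 − $4,000.00 = $1,863.06

Interest = A - P = $1,863.06


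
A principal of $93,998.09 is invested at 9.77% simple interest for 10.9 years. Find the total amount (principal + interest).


Total amount formula: A = P(1 + rt) = P + P·r·t
Interest: I = P × r × t = $93,998.09 × 0.0977 × 10.9 = $100,101.39
A = P + I = $93,998.09 + $100,101.39 = $194,099.48

A = P + I = P(1 + rt) = $194,099.48


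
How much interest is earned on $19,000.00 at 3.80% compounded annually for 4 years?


Compound interest earned = final amount − principal.
A = P(1 + r/n)^(nt) = $19,000.00 × (1 + 0.038/1)^(1 × 4) = $22,056.83
Interest = A − P = $22,056.83 − $19,000.00 = $3,056.83

Interest = A - P = $3,056.83


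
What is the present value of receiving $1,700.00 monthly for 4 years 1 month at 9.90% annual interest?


Present value of an ordinary annuity: PV = PMT × (1 − (1 + r)^(−n)) / r
Monthly rate r = 0.099/12 = 0.00825, n = 49
PV = $1,700.00 × (1 − (1 + 0.099/12)^(−49)) / (0.099/12)
PV = $1,700.00 × 40.171502
PV = $68,291.55

PV = PMT × (1-(1+r)^(-n))/r = $68,291.55


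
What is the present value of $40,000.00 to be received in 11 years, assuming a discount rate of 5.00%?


Present value formula: PV = FV / (1 + r)^t
PV = $40,000.00 / (1 + 0.05)^11
PV = $40,000.00 / 1.7103394
PV = $23,387.17

PV = FV / (1 + r)^t = $23,387.17


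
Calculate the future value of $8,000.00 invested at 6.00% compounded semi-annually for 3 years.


Compound interest formula: A = P(1 + r/n)^(nt)
A = $8,000.00 × (1 + 0.06/2)^(2 × 3)
Growth factor: (1 + 0.06/2)^6 = 1.194052
A = $8,000.00 × 1.194052
A = $9,552.42

A = P(1 + r/n)^(nt) = $9,552.42


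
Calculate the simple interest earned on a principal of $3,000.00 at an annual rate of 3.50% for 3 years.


Simple interest formula: I = P × r × t
I = $3,000.00 × 0.035 × 3
I = $315.00

I = P × r × t = $315.00


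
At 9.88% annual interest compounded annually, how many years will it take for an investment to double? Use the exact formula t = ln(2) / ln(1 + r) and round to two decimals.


Doubling condition: (1 + r)^t = 2
Take ln of both sides: t × ln(1 + r) = ln(2)
t = ln(2) / ln(1 + r)
t = 0.693147 / 0.094219
t = 7.36

t = ln(2) / ln(1 + r) = 7.36 years


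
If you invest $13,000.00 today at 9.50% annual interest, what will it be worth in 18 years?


Future value formula: FV = PV × (1 + r)^t
FV = $13,000.00 × (1 + 0.095)^18
FV = $13,000.00 × 5.1221719
FV = $66,588.23

FV = PV × (1 + r)^t = $66,588.23


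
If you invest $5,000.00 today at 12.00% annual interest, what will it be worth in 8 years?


Future value formula: FV = PV × (1 + r)^t
FV = $5,000.00 × (1 + 0.12)^8
FV = $5,000.00 × 2.4759632
FV = $12,379.82

FV = PV × (1 + r)^t = $12,379.82


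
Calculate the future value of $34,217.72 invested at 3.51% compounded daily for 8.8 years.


Compound interest formula: A = P(1 + r/n)^(nt)
A = $34,217.72 × (1 + 0.0351/365)^(365 × 8.8)
Growth factor: (1 + 0.0351/365)^3212 = 1.3618787
A = $34,217.72 × 1.3618787
A = $46,600.38

A = P(1 + r/n)^(nt) = $46,600.38


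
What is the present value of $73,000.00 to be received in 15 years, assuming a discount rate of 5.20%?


Present value formula: PV = FV / (1 + r)^t
PV = $73,000.00 / (1 + 0.052)^15
PV = $73,000.00 / 2.1391247
PV = $34,126.11

PV = FV / (1 + r)^t = $34,126.11


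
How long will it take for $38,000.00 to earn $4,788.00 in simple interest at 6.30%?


Rearrange the simple interest formula for t:
I = P × r × t  ⇒  t = I / (P × r)
t = $4,788.00 / ($38,000.00 × 0.063)
t = 2

t = I/(P×r) = 2 years


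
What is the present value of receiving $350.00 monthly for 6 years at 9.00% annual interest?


Present value of an ordinary annuity: PV = PMT × (1 − (1 + r)^(−n)) / r
Monthly rate r = 0.09/12 = 0.0075, n = 72
PV = $350.00 × (1 − (1 + 0.09/12)^(−72)) / (0.09/12)
PV = $350.00 × 55.476849
PV = $19,416.90

PV = PMT × (1-(1+r)^(-n))/r = $19,416.90


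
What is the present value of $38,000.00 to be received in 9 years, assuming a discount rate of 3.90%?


Present value formula: PV = FV / (1 + r)^t
PV = $38,000.00 / (1 + 0.039)^9
PV = $38,000.00 / 1.411042
PV = $26,930.45

PV = FV / (1 + r)^t = $26,930.45


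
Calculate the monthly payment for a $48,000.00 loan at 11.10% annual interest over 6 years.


Loan payment formula: PMT = PV × r / (1 − (1 + r)^(−n))
Monthly rate r = 0.111/12 = 0.00925, n = 72 months
Denominator: 1 − (1 + 0.111/12)^(−72) = 0.484665
PMT = $48,000.00 × (0.111/12) / 0.484665
PMT = $916.10 per month

PMT = PV × r / (1-(1+r)^(-n)) = $916.10/month


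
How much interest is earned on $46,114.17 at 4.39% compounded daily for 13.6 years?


Compound interest earned = final amount − principal.
A = P(1 + r/n)^(nt) = $46,114.17 × (1 + 0.0439/365)^(365 × 13.6) = $83,774.14
Interest = A − P = $83,774.14 − $46,114.17 = $37,659.97

Interest = A - P = $37,659.97


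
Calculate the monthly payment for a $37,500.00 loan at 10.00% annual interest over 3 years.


Loan payment formula: PMT = PV × r / (1 − (1 + r)^(−n))
Monthly rate r = 0.1/12 ≈ 0.00833333, n = 36 months
Denominator: 1 − (1 + 0.1/12)^(−36) = 0.258260
PMT = $37,500.00 × (0.1/12) / 0.258260
PMT = $1,210.02 per month

PMT = PV × r / (1-(1+r)^(-n)) = $1,210.02/month


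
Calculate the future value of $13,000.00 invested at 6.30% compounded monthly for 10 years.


Compound interest formula: A = P(1 + r/n)^(nt)
A = $13,000.00 × (1 + 0.063/12)^(12 × 10)
Growth factor: (1 + 0.063/12)^120 = 1.874519
A = $13,000.00 × 1.874519
A = $24,368.75

A = P(1 + r/n)^(nt) = $24,368.75


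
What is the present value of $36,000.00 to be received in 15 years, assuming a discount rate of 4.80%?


Present value formula: PV = FV / (1 + r)^t
PV = $36,000.00 / (1 + 0.048)^15
PV = $36,000.00 / 2.0203157
PV = $17,819.00

PV = FV / (1 + r)^t = $17,819.00


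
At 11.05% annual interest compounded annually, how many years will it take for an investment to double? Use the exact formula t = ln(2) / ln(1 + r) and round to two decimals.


Doubling condition: (1 + r)^t = 2
Take ln of both sides: t × ln(1 + r) = ln(2)
t = ln(2) / ln(1 + r)
t = 0.693147 / 0.104810
t = 6.61

t = ln(2) / ln(1 + r) = 6.61 years


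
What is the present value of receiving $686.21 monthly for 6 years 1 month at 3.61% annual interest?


Present value of an ordinary annuity: PV = PMT × (1 − (1 + r)^(−n)) / r
Monthly rate r = 0.0361/12 ≈ 0.00300833, n = 73
PV = $686.21 × (1 − (1 + 0.0361/12)^(−73)) / (0.0361/12)
PV = $686.21 × 65.452225
PV = $44,913.97

PV = PMT × (1-(1+r)^(-n))/r = $44,913.97


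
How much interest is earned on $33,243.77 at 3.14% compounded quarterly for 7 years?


Compound interest earned = final amount − principal.
A = P(1 + r/n)^(nt) = $33,243.77 × (1 + 0.0314/4)^(4 × 7) = $41,380.48
Interest = A − P = $41,380.48 − $33,243.77 = $8,136.71

Interest = A - P = $8,136.71


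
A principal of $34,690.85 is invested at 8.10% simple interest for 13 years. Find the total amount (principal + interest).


Total amount formula: A = P(1 + rt) = P + P·r·t
Interest: I = P × r × t = $34,690.85 × 0.081 × 13 = $36,529.47
A = P + I = $34,690.85 + $36,529.47 = $71,220.32

A = P + I = P(1 + rt) = $71,220.32


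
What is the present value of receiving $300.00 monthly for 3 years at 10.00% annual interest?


Present value of an ordinary annuity: PV = PMT × (1 − (1 + r)^(−n)) / r
Monthly rate r = 0.1/12 ≈ 0.00833333, n = 36
PV = $300.00 × (1 − (1 + 0.1/12)^(−36)) / (0.1/12)
PV = $300.00 × 30.991236
PV = $9,297.37

PV = PMT × (1-(1+r)^(-n))/r = $9,297.37


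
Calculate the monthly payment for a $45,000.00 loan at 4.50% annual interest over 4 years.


Loan payment formula: PMT = PV × r / (1 − (1 + r)^(−n))
Monthly rate r = 0.045/12 = 0.00375, n = 48 months
Denominator: 1 − (1 + 0.045/12)^(−48) = 0.1644485
PMT = $45,000.00 × (0.045/12) / 0.1644485
PMT = $1,026.16 per month

PMT = PV × r / (1-(1+r)^(-n)) = $1,026.16/month


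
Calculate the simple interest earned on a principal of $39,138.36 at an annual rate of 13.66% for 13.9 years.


Simple interest formula: I = P × r × t
I = $39,138.36 × 0.1366 × 13.9
I = $74,313.57

I = P × r × t = $74,313.57


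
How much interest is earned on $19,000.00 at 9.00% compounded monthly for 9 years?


Compound interest earned = final amount − principal.
A = P(1 + r/n)^(nt) = $19,000.00 × (1 + 0.09/12)^(12 × 9) = $42,581.36
Interest = A − P = $42,581.36 − $19,000.00 = $23,581.36

Interest = A - P = $23,581.36


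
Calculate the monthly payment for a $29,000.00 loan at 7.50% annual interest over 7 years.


Loan payment formula: PMT = PV × r / (1 − (1 + r)^(−n))
Monthly rate r = 0.075/12 = 0.00625, n = 84 months
Denominator: 1 − (1 + 0.075/12)^(−84) = 0.407477
PMT = $29,000.00 × (0.075/12) / 0.407477
PMT = $444.81 per month

PMT = PV × r / (1-(1+r)^(-n)) = $444.81/month


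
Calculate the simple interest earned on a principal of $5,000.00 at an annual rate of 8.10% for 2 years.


Simple interest formula: I = P × r × t
I = $5,000.00 × 0.081 × 2
I = $810.00

I = P × r × t = $810.00


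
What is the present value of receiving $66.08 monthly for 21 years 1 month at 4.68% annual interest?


Present value of an ordinary annuity: PV = PMT × (1 − (1 + r)^(−n)) / r
Monthly rate r = 0.0468/12 = 0.0039, n = 253
PV = $66.08 × (1 − (1 + 0.0468/12)^(−253)) / (0.0468/12)
PV = $66.08 × 160.635629
PV = $10,614.80

PV = PMT × (1-(1+r)^(-n))/r = $10,614.80


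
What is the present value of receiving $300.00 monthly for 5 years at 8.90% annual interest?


Present value of an ordinary annuity: PV = PMT × (1 − (1 + r)^(−n)) / r
Monthly rate r = 0.089/12 ≈ 0.00741667, n = 60
PV = $300.00 × (1 − (1 + 0.089/12)^(−60)) / (0.089/12)
PV = $300.00 × 48.286189
PV = $14,485.86

PV = PMT × (1-(1+r)^(-n))/r = $14,485.86


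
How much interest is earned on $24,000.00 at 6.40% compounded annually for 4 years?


Compound interest earned = final amount − principal.
A = P(1 + r/n)^(nt) = $24,000.00 × (1 + 0.064/1)^(1 × 4) = $30,759.39
Interest = A − P = $30,759.39 − $24,000.00 = $6,759.39

Interest = A - P = $6,759.39


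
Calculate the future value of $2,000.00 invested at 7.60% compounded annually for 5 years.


Compound interest formula: A = P(1 + r/n)^(nt)
A = $2,000.00 × (1 + 0.076/1)^(1 × 5)
Growth factor: (1 + 0.076/1)^5 = 1.442319
A = $2,000.00 × 1.442319
A = $2,884.64

A = P(1 + r/n)^(nt) = $2,884.64


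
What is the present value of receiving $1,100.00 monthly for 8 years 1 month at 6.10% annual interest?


Present value of an ordinary annuity: PV = PMT × (1 − (1 + r)^(−n)) / r
Monthly rate r = 0.061/12 ≈ 0.00508333, n = 97
PV = $1,100.00 × (1 − (1 + 0.061/12)^(−97)) / (0.061/12)
PV = $1,100.00 × 76.425506
PV = $84,068.06

PV = PMT × (1-(1+r)^(-n))/r = $84,068.06


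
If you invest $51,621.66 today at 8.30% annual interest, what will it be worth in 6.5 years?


Future value formula: FV = PV × (1 + r)^t
FV = $51,621.66 × (1 + 0.083)^6.5
FV = $51,621.66 × 1.6791325
FV = $86,679.61

FV = PV × (1 + r)^t = $86,679.61


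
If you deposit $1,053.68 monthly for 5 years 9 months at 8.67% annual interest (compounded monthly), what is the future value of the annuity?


Future value of an ordinary annuity: FV = PMT × ((1 + r)^n − 1) / r
Monthly rate r = 0.0867/12 = 0.007225, n = 69
FV = $1,053.68 × ((1 + 0.0867/12)^69 − 1) / (0.0867/12)
FV = $1,053.68 × 89.044042
FV = $93,823.93

FV = PMT × ((1+r)^n - 1)/r = $93,823.93


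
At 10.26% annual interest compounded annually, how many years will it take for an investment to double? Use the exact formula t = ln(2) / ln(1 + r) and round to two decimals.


Doubling condition: (1 + r)^t = 2
Take ln of both sides: t × ln(1 + r) = ln(2)
t = ln(2) / ln(1 + r)
t = 0.693147 / 0.097671
t = 7.10

t = ln(2) / ln(1 + r) = 7.10 years


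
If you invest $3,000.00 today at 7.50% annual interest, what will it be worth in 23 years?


Future value formula: FV = PV × (1 + r)^t
FV = $3,000.00 × (1 + 0.075)^23
FV = $3,000.00 × 5.277092
FV = $15,831.28

FV = PV × (1 + r)^t = $15,831.28


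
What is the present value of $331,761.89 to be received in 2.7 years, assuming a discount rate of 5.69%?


Present value formula: PV = FV / (1 + r)^t
PV = $331,761.89 / (1 + 0.0569)^2.7
PV = $331,761.89 / 1.16115855
PV = $285,716.27

PV = FV / (1 + r)^t = $285,716.27


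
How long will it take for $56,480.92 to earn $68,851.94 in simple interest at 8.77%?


Rearrange the simple interest formula for t:
I = P × r × t  ⇒  t = I / (P × r)
t = $68,851.94 / ($56,480.92 × 0.0877)
t = 13.9

t = I/(P×r) = 13.9 years


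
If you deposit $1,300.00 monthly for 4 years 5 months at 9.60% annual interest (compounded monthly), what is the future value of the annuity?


Future value of an ordinary annuity: FV = PMT × ((1 + r)^n − 1) / r
Monthly rate r = 0.096/12 = 0.008, n = 53
FV = $1,300.00 × ((1 + 0.096/12)^53 − 1) / (0.096/12)
FV = $1,300.00 × 65.685739
FV = $85,391.46

FV = PMT × ((1+r)^n - 1)/r = $85,391.46


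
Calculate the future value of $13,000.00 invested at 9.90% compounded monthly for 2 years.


Compound interest formula: A = P(1 + r/n)^(nt)
A = $13,000.00 × (1 + 0.099/12)^(12 × 2)
Growth factor: (1 + 0.099/12)^24 = 1.21797265
A = $13,000.00 × 1.21797265
A = $15,833.64

A = P(1 + r/n)^(nt) = $15,833.64


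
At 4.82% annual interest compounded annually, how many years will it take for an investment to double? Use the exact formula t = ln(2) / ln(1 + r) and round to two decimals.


Doubling condition: (1 + r)^t = 2
Take ln of both sides: t × ln(1 + r) = ln(2)
t = ln(2) / ln(1 + r)
t = 0.693147 / 0.047074
t = 14.72

t = ln(2) / ln(1 + r) = 14.72 years


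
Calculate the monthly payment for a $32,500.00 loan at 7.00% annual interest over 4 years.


Loan payment formula: PMT = PV × r / (1 − (1 + r)^(−n))
Monthly rate r = 0.07/12 ≈ 0.00583333, n = 48 months
Denominator: 1 − (1 + 0.07/12)^(−48) = 0.243601
PMT = $32,500.00 × (0.07/12) / 0.243601
PMT = $778.25 per month

PMT = PV × r / (1-(1+r)^(-n)) = $778.25/month


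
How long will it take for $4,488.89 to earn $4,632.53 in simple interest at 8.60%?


Rearrange the simple interest formula for t:
I = P × r × t  ⇒  t = I / (P × r)
t = $4,632.53 / ($4,488.89 × 0.086)
t = 12

t = I/(P×r) = 12 years


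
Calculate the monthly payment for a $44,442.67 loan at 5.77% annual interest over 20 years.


Loan payment formula: PMT = PV × r / (1 − (1 + r)^(−n))
Monthly rate r = 0.0577/12 ≈ 0.00480833, n = 240 months
Denominator: 1 − (1 + 0.0577/12)^(−240) = 0.683754
PMT = $44,442.67 × (0.0577/12) / 0.683754
PMT = $312.53 per month

PMT = PV × r / (1-(1+r)^(-n)) = $312.53/month


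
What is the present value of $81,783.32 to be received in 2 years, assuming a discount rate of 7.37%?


Present value formula: PV = FV / (1 + r)^t
PV = $81,783.32 / (1 + 0.0737)^2
PV = $81,783.32 / 1.1528317
PV = $70,941.25

PV = FV / (1 + r)^t = $70,941.25


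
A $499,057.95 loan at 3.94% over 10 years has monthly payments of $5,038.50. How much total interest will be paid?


Total paid over the life of the loan = PMT × n.
Total paid = $5,038.50 × 120 = $604,620.00
Total interest = total paid − principal = $604,620.00 − $499,057.95 = $105,562.05

Total interest = (PMT × n) - PV = $105,562.05


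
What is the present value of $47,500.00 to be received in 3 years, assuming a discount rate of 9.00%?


Present value formula: PV = FV / (1 + r)^t
PV = $47,500.00 / (1 + 0.09)^3
PV = $47,500.00 / 1.295029
PV = $36,678.72

PV = FV / (1 + r)^t = $36,678.72


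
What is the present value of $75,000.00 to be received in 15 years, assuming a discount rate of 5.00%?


Present value formula: PV = FV / (1 + r)^t
PV = $75,000.00 / (1 + 0.05)^15
PV = $75,000.00 / 2.0789282
PV = $36,076.28

PV = FV / (1 + r)^t = $36,076.28
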